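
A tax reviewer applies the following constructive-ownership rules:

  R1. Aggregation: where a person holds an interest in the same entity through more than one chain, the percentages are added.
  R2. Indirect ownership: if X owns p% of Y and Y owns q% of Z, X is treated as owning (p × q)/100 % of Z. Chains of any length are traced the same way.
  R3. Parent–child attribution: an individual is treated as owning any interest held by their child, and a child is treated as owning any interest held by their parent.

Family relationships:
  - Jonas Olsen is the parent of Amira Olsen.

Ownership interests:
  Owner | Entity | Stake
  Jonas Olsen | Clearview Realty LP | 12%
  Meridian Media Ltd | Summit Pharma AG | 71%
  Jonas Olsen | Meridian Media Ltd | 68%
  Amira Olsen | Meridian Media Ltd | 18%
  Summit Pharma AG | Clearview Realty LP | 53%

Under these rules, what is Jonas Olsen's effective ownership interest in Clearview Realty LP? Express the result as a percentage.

44.3618%

By parent–child attribution (R3), Jonas Olsen is treated as also owning Amira Olsen's interest in Meridian Media Ltd, giving 68% + 18% = 86%.
Chain via Meridian Media Ltd → Summit Pharma AG (R2): 86% × 71% × 53% = 32.3618% of Clearview Realty LP.
Direct interest in Clearview Realty LP: 12%.
Aggregating (R1): 32.3618% + 12% = 44.3618%.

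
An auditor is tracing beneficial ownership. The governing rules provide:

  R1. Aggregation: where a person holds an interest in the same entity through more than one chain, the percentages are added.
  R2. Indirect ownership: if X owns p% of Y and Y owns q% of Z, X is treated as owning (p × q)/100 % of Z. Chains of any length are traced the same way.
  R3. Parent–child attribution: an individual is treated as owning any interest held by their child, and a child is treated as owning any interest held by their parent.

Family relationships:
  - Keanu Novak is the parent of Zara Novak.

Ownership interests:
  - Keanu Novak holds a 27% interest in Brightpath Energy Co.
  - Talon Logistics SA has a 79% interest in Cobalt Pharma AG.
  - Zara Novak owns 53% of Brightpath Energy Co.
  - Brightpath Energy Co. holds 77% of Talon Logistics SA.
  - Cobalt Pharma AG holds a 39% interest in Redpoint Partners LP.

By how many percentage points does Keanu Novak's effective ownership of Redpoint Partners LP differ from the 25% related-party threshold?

By parent–child attribution (R3), Keanu Novak is treated as also owning Zara Novak's interest in Brightpath Energy Co, giving 27% + 53% = 80%.
Chain via Brightpath Energy Co. → Talon Logistics SA → Cobalt Pharma AG (R2): 80% × 77% × 79% × 39% = 18.97896% of Redpoint Partners LP.
18.97896% falls short of the 25% threshold by 6.02104 percentage points.

6.02104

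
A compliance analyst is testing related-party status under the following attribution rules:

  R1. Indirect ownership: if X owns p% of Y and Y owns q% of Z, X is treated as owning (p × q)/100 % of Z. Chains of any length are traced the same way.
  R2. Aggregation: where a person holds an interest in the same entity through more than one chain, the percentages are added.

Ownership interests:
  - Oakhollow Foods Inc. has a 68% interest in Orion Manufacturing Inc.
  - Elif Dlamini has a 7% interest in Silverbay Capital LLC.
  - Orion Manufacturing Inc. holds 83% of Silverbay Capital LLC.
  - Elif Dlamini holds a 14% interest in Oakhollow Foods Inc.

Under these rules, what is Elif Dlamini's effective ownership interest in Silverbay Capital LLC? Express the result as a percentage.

Chain via Oakhollow Foods Inc. → Orion Manufacturing Inc. (R1): 14% × 68% × 83% = 7.9016% of Silverbay Capital LLC.
Direct interest in Silverbay Capital LLC: 7%.
Aggregating (R2): 7.9016% + 7% = 14.9016%.

14.9016%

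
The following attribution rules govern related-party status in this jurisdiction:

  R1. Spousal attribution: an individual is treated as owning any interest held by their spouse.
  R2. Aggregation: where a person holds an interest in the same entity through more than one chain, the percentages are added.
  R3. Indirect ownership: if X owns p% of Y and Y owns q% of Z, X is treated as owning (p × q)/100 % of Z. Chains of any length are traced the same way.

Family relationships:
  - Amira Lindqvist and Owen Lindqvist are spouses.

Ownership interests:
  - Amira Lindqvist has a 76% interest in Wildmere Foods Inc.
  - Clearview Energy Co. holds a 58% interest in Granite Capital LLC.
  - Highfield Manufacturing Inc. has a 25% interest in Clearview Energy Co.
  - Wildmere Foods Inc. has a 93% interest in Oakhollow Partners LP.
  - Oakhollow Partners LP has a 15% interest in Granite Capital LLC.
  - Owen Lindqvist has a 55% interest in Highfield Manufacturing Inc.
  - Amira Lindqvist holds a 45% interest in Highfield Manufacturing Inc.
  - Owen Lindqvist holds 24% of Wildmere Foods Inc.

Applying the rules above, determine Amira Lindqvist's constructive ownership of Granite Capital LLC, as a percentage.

By spousal attribution (R1), Amira Lindqvist is treated as also owning Owen Lindqvist's interest in Highfield Manufacturing Inc, giving 45% + 55% = 100%.
By spousal attribution (R1), Amira Lindqvist is treated as also owning Owen Lindqvist's interest in Wildmere Foods Inc, giving 76% + 24% = 100%.
Chain via Highfield Manufacturing Inc. → Clearview Energy Co. (R3): 100% × 25% × 58% = 14.5% of Granite Capital LLC.
Chain via Wildmere Foods Inc. → Oakhollow Partners LP (R3): 100% × 93% × 15% = 13.95% of Granite Capital LLC.
Aggregating (R2): 14.5% + 13.95% = 28.45%.

28.45%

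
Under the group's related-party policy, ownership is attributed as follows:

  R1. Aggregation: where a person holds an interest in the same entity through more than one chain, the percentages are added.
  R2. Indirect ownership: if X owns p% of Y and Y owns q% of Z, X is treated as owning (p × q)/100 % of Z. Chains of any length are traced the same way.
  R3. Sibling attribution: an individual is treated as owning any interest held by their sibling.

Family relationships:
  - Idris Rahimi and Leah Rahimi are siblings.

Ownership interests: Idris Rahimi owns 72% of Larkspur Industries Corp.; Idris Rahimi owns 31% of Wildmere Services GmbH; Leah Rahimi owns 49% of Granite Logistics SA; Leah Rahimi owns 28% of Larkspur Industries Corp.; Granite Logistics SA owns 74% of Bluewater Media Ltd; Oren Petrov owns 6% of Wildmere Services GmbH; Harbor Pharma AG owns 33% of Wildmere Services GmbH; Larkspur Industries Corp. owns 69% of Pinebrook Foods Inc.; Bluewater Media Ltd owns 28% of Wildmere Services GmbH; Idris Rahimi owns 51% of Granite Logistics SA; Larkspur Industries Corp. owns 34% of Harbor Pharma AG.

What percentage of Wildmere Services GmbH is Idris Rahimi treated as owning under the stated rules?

62.94%

By sibling attribution (R3), Idris Rahimi is treated as also owning Leah Rahimi's interest in Granite Logistics SA, giving 51% + 49% = 100%.
By sibling attribution (R3), Idris Rahimi is treated as also owning Leah Rahimi's interest in Larkspur Industries Corp, giving 72% + 28% = 100%.
Chain via Granite Logistics SA → Bluewater Media Ltd (R2): 100% × 74% × 28% = 20.72% of Wildmere Services GmbH.
Chain via Larkspur Industries Corp. → Harbor Pharma AG (R2): 100% × 34% × 33% = 11.22% of Wildmere Services GmbH.
Direct interest in Wildmere Services GmbH: 31%.
Aggregating (R1): 20.72% + 11.22% + 31% = 62.94%.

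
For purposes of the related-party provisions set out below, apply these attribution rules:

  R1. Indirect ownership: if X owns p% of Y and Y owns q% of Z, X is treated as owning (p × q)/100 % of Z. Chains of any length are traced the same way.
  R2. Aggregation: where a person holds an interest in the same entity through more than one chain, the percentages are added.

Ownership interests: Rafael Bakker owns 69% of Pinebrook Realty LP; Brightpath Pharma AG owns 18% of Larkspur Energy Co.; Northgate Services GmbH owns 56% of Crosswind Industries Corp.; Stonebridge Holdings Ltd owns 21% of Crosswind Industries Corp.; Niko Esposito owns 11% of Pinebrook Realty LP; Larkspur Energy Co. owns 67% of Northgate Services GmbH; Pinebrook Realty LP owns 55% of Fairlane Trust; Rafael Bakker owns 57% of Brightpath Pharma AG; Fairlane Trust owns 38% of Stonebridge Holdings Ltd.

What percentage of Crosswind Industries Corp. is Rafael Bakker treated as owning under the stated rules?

Chain via Pinebrook Realty LP → Fairlane Trust → Stonebridge Holdings Ltd (R1): 69% × 55% × 38% × 21% = 3.02841% of Crosswind Industries Corp.
Chain via Brightpath Pharma AG → Larkspur Energy Co. → Northgate Services GmbH (R1): 57% × 18% × 67% × 56% = 3.849552% of Crosswind Industries Corp.
Aggregating (R2): 3.02841% + 3.849552% = 6.877962%.

6.877962%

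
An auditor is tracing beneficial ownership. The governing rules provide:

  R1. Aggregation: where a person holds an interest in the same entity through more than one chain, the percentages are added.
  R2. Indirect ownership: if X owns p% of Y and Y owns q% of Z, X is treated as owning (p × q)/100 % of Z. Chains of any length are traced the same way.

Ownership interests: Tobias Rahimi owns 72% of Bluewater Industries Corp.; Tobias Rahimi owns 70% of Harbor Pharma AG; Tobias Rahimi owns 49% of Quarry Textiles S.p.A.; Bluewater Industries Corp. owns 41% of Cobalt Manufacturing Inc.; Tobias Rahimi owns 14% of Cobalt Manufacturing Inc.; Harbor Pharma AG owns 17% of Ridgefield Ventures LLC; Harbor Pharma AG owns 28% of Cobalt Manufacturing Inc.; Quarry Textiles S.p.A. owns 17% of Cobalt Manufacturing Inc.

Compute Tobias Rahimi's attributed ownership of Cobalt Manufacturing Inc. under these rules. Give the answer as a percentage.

71.45%

Chain via Quarry Textiles S.p.A. (R2): 49% × 17% = 8.33% of Cobalt Manufacturing Inc.
Chain via Harbor Pharma AG (R2): 70% × 28% = 19.6% of Cobalt Manufacturing Inc.
Chain via Bluewater Industries Corp. (R2): 72% × 41% = 29.52% of Cobalt Manufacturing Inc.
Direct interest in Cobalt Manufacturing Inc: 14%.
Aggregating (R1): 8.33% + 19.6% + 29.52% + 14% = 71.45%.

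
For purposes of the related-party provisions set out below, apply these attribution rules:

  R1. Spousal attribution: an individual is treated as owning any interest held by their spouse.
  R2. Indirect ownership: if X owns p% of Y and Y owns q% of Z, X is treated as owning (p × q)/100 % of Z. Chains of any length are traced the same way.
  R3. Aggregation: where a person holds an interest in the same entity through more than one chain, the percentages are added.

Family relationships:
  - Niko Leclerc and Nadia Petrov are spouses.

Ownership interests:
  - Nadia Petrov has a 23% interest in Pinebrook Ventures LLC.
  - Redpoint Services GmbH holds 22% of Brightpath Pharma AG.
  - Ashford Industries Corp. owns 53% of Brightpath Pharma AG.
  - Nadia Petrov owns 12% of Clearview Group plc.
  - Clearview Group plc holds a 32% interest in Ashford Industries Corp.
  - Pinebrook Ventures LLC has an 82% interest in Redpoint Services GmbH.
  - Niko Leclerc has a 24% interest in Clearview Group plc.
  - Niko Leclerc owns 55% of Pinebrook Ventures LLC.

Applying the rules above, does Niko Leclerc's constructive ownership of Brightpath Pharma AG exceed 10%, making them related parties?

Yes

By spousal attribution (R1), Niko Leclerc is treated as also owning Nadia Petrov's interest in Pinebrook Ventures LLC, giving 55% + 23% = 78%.
By spousal attribution (R1), Niko Leclerc is treated as also owning Nadia Petrov's interest in Clearview Group plc, giving 24% + 12% = 36%.
Chain via Pinebrook Ventures LLC → Redpoint Services GmbH (R2): 78% × 82% × 22% = 14.0712% of Brightpath Pharma AG.
Chain via Clearview Group plc → Ashford Industries Corp. (R2): 36% × 32% × 53% = 6.1056% of Brightpath Pharma AG.
Aggregating (R3): 14.0712% + 6.1056% = 20.1768%.
20.1768% exceeds the 10% threshold, so Niko is a related party to Brightpath Pharma AG.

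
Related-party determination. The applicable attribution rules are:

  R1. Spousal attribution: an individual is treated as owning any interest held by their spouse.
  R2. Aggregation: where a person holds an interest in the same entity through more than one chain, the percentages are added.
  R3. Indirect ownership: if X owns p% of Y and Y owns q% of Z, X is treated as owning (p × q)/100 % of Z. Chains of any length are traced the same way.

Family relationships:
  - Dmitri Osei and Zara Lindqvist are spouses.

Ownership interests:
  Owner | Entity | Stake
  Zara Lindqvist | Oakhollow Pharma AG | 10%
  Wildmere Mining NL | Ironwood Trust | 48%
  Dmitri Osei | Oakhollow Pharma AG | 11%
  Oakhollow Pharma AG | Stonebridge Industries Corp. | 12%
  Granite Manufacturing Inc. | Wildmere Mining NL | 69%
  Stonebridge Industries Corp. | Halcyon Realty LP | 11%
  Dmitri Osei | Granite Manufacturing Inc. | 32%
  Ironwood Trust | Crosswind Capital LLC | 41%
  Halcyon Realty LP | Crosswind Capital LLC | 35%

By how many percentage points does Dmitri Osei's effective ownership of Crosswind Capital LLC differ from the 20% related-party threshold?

15.557636

By spousal attribution (R1), Dmitri Osei is treated as also owning Zara Lindqvist's interest in Oakhollow Pharma AG, giving 11% + 10% = 21%.
Chain via Oakhollow Pharma AG → Stonebridge Industries Corp. → Halcyon Realty LP (R3): 21% × 12% × 11% × 35% = 0.09702% of Crosswind Capital LLC.
Chain via Granite Manufacturing Inc. → Wildmere Mining NL → Ironwood Trust (R3): 32% × 69% × 48% × 41% = 4.345344% of Crosswind Capital LLC.
Aggregating (R2): 0.09702% + 4.345344% = 4.442364%.
4.442364% falls short of the 20% threshold by 15.557636 percentage points.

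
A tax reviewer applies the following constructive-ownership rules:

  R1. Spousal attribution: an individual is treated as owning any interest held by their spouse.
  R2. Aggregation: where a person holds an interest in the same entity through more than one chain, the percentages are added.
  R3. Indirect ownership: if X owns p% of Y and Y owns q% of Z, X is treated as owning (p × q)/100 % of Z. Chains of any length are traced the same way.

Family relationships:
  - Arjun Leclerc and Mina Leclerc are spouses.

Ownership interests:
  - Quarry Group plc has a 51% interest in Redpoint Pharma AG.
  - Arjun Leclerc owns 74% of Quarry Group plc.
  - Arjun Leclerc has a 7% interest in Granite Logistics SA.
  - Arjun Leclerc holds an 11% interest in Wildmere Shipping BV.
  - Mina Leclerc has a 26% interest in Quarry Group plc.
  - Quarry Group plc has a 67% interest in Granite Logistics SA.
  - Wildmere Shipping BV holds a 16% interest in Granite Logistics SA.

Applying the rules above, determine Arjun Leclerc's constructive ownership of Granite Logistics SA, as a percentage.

By spousal attribution (R1), Arjun Leclerc is treated as also owning Mina Leclerc's interest in Quarry Group plc, giving 74% + 26% = 100%.
Chain via Wildmere Shipping BV (R3): 11% × 16% = 1.76% of Granite Logistics SA.
Chain via Quarry Group plc (R3): 100% × 67% = 67% of Granite Logistics SA.
Direct interest in Granite Logistics SA: 7%.
Aggregating (R2): 1.76% + 67% + 7% = 75.76%.

75.76%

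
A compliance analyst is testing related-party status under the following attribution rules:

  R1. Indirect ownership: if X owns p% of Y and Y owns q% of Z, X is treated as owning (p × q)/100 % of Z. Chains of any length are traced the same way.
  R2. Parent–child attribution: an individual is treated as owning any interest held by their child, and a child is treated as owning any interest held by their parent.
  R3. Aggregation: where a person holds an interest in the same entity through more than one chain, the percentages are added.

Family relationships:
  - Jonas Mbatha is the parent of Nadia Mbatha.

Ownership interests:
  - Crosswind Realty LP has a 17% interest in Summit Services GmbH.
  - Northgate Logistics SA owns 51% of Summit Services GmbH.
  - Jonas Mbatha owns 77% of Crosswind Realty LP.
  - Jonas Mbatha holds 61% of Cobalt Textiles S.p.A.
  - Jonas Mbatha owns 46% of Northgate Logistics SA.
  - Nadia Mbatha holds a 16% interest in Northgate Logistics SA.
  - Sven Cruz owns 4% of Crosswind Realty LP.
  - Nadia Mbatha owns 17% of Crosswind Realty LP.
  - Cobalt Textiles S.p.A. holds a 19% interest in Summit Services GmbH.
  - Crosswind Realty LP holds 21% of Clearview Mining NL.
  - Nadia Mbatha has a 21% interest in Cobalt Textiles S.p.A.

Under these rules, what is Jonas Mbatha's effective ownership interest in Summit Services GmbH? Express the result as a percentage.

By parent–child attribution (R2), Jonas Mbatha is treated as also owning Nadia Mbatha's interest in Northgate Logistics SA, giving 46% + 16% = 62%.
By parent–child attribution (R2), Jonas Mbatha is treated as also owning Nadia Mbatha's interest in Crosswind Realty LP, giving 77% + 17% = 94%.
By parent–child attribution (R2), Jonas Mbatha is treated as also owning Nadia Mbatha's interest in Cobalt Textiles S.p.A, giving 61% + 21% = 82%.
Chain via Northgate Logistics SA (R1): 62% × 51% = 31.62% of Summit Services GmbH.
Chain via Crosswind Realty LP (R1): 94% × 17% = 15.98% of Summit Services GmbH.
Chain via Cobalt Textiles S.p.A. (R1): 82% × 19% = 15.58% of Summit Services GmbH.
Aggregating (R3): 31.62% + 15.98% + 15.58% = 63.18%.

63.18%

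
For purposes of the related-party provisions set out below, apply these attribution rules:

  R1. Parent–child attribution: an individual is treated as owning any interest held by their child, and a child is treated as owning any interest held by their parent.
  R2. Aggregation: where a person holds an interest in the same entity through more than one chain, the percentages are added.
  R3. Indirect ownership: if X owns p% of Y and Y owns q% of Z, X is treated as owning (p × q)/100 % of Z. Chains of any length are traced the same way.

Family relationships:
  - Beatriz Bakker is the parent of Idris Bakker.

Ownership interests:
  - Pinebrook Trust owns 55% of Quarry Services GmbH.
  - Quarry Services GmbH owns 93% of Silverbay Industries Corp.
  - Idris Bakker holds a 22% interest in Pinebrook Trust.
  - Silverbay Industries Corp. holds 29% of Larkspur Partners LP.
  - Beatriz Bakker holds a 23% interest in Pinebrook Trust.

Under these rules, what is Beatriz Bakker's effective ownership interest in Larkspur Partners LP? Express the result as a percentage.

6.675075%

By parent–child attribution (R1), Beatriz Bakker is treated as also owning Idris Bakker's interest in Pinebrook Trust, giving 23% + 22% = 45%.
Chain via Pinebrook Trust → Quarry Services GmbH → Silverbay Industries Corp. (R3): 45% × 55% × 93% × 29% = 6.675075% of Larkspur Partners LP.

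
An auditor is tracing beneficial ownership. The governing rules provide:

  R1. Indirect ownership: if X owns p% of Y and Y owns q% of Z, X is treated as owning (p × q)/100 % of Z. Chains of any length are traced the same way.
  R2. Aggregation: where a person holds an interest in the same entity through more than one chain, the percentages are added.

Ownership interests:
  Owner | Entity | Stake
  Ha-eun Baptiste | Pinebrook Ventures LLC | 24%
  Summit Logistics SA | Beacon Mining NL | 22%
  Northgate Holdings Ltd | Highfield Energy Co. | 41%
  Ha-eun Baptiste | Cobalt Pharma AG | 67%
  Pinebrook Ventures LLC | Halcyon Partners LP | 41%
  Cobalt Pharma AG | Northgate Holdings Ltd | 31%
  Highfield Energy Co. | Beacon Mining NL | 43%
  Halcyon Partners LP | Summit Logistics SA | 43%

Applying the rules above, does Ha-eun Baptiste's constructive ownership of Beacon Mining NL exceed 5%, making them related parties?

Chain via Cobalt Pharma AG → Northgate Holdings Ltd → Highfield Energy Co. (R1): 67% × 31% × 41% × 43% = 3.661751% of Beacon Mining NL.
Chain via Pinebrook Ventures LLC → Halcyon Partners LP → Summit Logistics SA (R1): 24% × 41% × 43% × 22% = 0.930864% of Beacon Mining NL.
Aggregating (R2): 3.661751% + 0.930864% = 4.592615%.
4.592615% does not exceed the 5% threshold, so Ha-eun is not a related party to Beacon Mining NL.

No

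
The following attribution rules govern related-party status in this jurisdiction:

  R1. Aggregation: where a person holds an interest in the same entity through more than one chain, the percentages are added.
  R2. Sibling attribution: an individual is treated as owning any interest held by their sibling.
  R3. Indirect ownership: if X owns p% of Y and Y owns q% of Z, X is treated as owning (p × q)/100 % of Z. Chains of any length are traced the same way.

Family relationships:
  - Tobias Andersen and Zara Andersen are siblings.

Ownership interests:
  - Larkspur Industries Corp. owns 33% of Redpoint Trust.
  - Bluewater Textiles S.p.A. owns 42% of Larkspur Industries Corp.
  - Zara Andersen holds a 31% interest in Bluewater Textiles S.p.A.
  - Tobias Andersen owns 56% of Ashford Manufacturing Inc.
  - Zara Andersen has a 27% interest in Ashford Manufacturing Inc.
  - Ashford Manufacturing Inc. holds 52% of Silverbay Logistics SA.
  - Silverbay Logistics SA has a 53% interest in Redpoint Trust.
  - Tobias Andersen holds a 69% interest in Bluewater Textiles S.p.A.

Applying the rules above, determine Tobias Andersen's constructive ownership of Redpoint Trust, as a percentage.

By sibling attribution (R2), Tobias Andersen is treated as also owning Zara Andersen's interest in Ashford Manufacturing Inc, giving 56% + 27% = 83%.
By sibling attribution (R2), Tobias Andersen is treated as also owning Zara Andersen's interest in Bluewater Textiles S.p.A, giving 69% + 31% = 100%.
Chain via Ashford Manufacturing Inc. → Silverbay Logistics SA (R3): 83% × 52% × 53% = 22.8748% of Redpoint Trust.
Chain via Bluewater Textiles S.p.A. → Larkspur Industries Corp. (R3): 100% × 42% × 33% = 13.86% of Redpoint Trust.
Aggregating (R1): 22.8748% + 13.86% = 36.7348%.

36.7348%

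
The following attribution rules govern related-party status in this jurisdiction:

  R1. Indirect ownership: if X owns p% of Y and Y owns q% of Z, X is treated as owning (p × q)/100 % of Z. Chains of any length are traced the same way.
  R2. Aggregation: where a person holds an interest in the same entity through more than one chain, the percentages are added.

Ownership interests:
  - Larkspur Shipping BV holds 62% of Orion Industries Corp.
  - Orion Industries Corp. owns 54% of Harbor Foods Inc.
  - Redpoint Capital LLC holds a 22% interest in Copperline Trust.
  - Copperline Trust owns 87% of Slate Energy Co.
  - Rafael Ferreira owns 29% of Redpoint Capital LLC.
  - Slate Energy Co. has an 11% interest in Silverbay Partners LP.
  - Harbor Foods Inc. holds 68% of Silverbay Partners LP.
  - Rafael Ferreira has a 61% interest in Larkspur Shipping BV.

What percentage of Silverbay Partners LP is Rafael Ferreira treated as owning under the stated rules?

Chain via Redpoint Capital LLC → Copperline Trust → Slate Energy Co. (R1): 29% × 22% × 87% × 11% = 0.610566% of Silverbay Partners LP.
Chain via Larkspur Shipping BV → Orion Industries Corp. → Harbor Foods Inc. (R1): 61% × 62% × 54% × 68% = 13.887504% of Silverbay Partners LP.
Aggregating (R2): 0.610566% + 13.887504% = 14.49807%.

14.49807%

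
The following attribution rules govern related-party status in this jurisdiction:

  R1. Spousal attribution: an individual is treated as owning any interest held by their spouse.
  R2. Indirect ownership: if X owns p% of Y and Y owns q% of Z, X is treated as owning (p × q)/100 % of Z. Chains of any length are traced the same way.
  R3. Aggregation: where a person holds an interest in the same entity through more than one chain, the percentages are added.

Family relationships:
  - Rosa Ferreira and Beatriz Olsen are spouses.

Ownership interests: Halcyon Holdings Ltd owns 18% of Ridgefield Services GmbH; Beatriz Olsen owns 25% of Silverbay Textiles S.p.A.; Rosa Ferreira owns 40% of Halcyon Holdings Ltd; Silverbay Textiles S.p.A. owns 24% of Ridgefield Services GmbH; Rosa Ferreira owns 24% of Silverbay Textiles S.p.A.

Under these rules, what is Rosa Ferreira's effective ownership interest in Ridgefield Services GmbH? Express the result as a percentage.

By spousal attribution (R1), Rosa Ferreira is treated as also owning Beatriz Olsen's interest in Silverbay Textiles S.p.A, giving 24% + 25% = 49%.
Chain via Silverbay Textiles S.p.A. (R2): 49% × 24% = 11.76% of Ridgefield Services GmbH.
Chain via Halcyon Holdings Ltd (R2): 40% × 18% = 7.2% of Ridgefield Services GmbH.
Aggregating (R3): 11.76% + 7.2% = 18.96%.

18.96%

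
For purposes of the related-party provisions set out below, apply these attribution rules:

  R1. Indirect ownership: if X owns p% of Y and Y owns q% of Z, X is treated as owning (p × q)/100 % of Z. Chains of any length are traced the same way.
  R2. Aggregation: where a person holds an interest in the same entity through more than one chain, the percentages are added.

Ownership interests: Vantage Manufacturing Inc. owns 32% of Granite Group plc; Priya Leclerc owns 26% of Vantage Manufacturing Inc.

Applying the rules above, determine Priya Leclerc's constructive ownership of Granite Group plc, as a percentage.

Chain via Vantage Manufacturing Inc. (R1): 26% × 32% = 8.32% of Granite Group plc.

8.32%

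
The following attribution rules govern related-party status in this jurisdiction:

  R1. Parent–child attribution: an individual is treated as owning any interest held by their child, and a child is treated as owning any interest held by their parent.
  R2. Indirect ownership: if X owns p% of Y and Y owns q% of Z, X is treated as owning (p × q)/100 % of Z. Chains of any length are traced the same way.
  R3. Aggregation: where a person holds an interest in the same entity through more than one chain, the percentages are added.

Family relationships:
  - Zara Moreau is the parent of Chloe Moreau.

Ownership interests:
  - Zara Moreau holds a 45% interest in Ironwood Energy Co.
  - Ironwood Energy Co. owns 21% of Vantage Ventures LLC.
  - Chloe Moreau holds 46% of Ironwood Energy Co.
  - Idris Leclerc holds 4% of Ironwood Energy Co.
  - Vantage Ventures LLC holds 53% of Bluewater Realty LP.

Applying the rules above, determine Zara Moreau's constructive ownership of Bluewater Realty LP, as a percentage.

By parent–child attribution (R1), Zara Moreau is treated as also owning Chloe Moreau's interest in Ironwood Energy Co, giving 45% + 46% = 91%.
Chain via Ironwood Energy Co. → Vantage Ventures LLC (R2): 91% × 21% × 53% = 10.1283% of Bluewater Realty LP.

10.1283%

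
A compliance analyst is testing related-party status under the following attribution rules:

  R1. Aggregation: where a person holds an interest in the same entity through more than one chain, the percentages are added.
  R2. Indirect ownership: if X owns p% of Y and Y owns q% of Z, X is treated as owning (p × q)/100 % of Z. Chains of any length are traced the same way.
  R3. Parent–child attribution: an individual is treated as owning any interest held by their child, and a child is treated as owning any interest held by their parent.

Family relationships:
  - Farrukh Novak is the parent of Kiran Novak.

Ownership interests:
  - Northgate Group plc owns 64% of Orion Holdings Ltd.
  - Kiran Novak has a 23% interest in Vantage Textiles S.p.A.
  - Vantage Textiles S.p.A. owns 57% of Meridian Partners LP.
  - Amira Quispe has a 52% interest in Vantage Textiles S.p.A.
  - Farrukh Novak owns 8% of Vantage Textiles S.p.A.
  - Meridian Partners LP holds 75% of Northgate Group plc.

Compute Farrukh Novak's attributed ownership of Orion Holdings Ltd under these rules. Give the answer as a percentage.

By parent–child attribution (R3), Farrukh Novak is treated as also owning Kiran Novak's interest in Vantage Textiles S.p.A, giving 8% + 23% = 31%.
Chain via Vantage Textiles S.p.A. → Meridian Partners LP → Northgate Group plc (R2): 31% × 57% × 75% × 64% = 8.4816% of Orion Holdings Ltd.

8.4816%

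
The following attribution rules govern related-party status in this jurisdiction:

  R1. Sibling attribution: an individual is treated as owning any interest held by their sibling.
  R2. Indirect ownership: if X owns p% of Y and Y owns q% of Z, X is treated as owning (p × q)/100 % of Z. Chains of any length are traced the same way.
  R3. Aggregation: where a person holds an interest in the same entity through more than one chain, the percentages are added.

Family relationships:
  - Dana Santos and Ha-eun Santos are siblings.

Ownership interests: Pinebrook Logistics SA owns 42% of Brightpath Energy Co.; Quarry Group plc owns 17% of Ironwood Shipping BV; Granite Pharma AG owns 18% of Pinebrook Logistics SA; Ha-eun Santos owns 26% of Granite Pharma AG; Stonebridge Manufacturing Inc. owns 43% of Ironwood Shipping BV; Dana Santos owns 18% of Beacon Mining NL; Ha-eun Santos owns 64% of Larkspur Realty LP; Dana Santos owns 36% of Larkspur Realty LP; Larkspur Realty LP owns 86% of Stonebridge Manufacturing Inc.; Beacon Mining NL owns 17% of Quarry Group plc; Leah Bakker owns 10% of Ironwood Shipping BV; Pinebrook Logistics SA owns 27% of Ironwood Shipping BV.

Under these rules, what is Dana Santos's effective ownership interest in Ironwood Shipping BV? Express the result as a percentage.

By sibling attribution (R1), Dana Santos is treated as also owning Ha-eun Santos's interest in Larkspur Realty LP, giving 36% + 64% = 100%.
By sibling attribution (R1), Dana Santos is treated as owning Ha-eun Santos's 26% interest in Granite Pharma AG.
Chain via Larkspur Realty LP → Stonebridge Manufacturing Inc. (R2): 100% × 86% × 43% = 36.98% of Ironwood Shipping BV.
Chain via Beacon Mining NL → Quarry Group plc (R2): 18% × 17% × 17% = 0.5202% of Ironwood Shipping BV.
Chain via Granite Pharma AG → Pinebrook Logistics SA (R2): 26% × 18% × 27% = 1.2636% of Ironwood Shipping BV.
Aggregating (R3): 36.98% + 0.5202% + 1.2636% = 38.7638%.

38.7638%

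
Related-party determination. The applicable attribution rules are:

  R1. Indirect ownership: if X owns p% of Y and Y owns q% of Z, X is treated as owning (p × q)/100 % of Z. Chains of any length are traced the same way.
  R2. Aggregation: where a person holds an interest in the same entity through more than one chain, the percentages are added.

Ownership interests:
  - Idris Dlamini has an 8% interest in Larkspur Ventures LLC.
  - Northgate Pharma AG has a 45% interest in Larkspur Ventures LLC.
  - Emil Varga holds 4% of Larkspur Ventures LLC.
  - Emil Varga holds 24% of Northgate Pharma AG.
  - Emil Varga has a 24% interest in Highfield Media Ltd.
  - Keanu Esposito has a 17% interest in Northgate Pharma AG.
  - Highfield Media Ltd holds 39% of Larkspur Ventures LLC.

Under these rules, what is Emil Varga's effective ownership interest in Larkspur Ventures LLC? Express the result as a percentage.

24.16%

Chain via Northgate Pharma AG (R1): 24% × 45% = 10.8% of Larkspur Ventures LLC.
Chain via Highfield Media Ltd (R1): 24% × 39% = 9.36% of Larkspur Ventures LLC.
Direct interest in Larkspur Ventures LLC: 4%.
Aggregating (R2): 10.8% + 9.36% + 4% = 24.16%.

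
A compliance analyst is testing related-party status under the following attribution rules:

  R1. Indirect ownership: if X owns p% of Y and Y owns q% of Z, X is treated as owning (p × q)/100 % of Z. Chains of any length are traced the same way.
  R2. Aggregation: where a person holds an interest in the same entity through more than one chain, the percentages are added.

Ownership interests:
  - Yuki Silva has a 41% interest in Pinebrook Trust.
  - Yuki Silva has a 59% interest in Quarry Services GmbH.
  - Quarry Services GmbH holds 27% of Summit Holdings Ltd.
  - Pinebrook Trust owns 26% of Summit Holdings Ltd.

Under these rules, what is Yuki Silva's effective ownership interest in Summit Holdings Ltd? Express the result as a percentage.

Chain via Pinebrook Trust (R1): 41% × 26% = 10.66% of Summit Holdings Ltd.
Chain via Quarry Services GmbH (R1): 59% × 27% = 15.93% of Summit Holdings Ltd.
Aggregating (R2): 10.66% + 15.93% = 26.59%.

26.59%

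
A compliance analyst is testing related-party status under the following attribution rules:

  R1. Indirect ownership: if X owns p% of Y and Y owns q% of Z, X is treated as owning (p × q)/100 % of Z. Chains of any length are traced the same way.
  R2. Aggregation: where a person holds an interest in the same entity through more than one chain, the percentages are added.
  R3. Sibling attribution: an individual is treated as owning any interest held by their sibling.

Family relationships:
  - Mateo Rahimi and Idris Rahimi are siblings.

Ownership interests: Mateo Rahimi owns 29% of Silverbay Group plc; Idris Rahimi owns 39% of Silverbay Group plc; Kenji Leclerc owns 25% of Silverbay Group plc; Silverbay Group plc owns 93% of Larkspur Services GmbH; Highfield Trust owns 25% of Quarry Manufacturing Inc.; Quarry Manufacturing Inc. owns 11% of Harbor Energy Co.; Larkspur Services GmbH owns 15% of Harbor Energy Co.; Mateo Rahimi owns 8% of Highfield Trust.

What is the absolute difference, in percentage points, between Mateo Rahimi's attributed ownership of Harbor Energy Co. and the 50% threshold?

By sibling attribution (R3), Mateo Rahimi is treated as also owning Idris Rahimi's interest in Silverbay Group plc, giving 29% + 39% = 68%.
Chain via Highfield Trust → Quarry Manufacturing Inc. (R1): 8% × 25% × 11% = 0.22% of Harbor Energy Co.
Chain via Silverbay Group plc → Larkspur Services GmbH (R1): 68% × 93% × 15% = 9.486% of Harbor Energy Co.
Aggregating (R2): 0.22% + 9.486% = 9.706%.
9.706% falls short of the 50% threshold by 40.294 percentage points.

40.294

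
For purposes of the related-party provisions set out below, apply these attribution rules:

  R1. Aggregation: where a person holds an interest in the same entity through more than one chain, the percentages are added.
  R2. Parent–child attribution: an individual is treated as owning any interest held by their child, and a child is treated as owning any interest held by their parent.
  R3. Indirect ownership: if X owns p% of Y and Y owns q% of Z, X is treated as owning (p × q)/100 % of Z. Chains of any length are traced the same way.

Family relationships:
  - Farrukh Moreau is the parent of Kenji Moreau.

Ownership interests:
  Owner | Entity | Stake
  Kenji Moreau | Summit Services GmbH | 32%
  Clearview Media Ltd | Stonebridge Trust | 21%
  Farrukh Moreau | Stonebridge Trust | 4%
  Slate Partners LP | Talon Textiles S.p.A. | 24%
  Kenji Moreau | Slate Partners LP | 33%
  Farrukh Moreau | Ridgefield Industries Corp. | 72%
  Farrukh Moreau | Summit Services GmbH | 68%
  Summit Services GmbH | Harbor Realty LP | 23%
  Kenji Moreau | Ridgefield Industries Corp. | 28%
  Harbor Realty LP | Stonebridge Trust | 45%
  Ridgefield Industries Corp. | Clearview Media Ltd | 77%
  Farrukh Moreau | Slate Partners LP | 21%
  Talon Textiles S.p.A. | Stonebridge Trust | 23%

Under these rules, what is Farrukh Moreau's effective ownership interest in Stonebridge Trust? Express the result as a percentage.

33.5008%

By parent–child attribution (R2), Farrukh Moreau is treated as also owning Kenji Moreau's interest in Slate Partners LP, giving 21% + 33% = 54%.
By parent–child attribution (R2), Farrukh Moreau is treated as also owning Kenji Moreau's interest in Ridgefield Industries Corp, giving 72% + 28% = 100%.
By parent–child attribution (R2), Farrukh Moreau is treated as also owning Kenji Moreau's interest in Summit Services GmbH, giving 68% + 32% = 100%.
Chain via Slate Partners LP → Talon Textiles S.p.A. (R3): 54% × 24% × 23% = 2.9808% of Stonebridge Trust.
Chain via Ridgefield Industries Corp. → Clearview Media Ltd (R3): 100% × 77% × 21% = 16.17% of Stonebridge Trust.
Chain via Summit Services GmbH → Harbor Realty LP (R3): 100% × 23% × 45% = 10.35% of Stonebridge Trust.
Direct interest in Stonebridge Trust: 4%.
Aggregating (R1): 2.9808% + 16.17% + 10.35% + 4% = 33.5008%.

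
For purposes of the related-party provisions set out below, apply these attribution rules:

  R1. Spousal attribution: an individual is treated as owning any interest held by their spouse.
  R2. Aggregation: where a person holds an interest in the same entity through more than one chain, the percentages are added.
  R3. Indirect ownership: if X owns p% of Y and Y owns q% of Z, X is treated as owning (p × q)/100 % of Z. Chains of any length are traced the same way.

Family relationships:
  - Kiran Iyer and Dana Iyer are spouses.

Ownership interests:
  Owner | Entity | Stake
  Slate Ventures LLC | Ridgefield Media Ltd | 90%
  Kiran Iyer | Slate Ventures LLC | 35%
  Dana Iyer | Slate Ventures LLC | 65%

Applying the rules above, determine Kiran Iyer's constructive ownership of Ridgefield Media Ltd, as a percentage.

By spousal attribution (R1), Kiran Iyer is treated as also owning Dana Iyer's interest in Slate Ventures LLC, giving 35% + 65% = 100%.
Chain via Slate Ventures LLC (R3): 100% × 90% = 90% of Ridgefield Media Ltd.

90%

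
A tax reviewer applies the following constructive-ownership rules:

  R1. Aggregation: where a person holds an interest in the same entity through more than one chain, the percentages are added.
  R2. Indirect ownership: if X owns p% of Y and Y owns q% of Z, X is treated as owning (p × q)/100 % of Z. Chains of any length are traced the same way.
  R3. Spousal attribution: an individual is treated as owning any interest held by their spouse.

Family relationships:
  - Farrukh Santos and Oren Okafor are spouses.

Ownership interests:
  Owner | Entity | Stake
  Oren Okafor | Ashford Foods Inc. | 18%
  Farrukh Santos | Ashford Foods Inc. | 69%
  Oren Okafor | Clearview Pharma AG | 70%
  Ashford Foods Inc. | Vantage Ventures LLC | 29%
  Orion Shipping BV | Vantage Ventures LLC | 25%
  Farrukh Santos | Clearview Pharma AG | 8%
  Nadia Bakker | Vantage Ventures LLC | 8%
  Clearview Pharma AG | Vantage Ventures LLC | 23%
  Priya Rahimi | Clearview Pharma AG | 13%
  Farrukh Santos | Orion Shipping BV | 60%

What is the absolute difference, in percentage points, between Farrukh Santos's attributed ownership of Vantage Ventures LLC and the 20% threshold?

38.17

By spousal attribution (R3), Farrukh Santos is treated as also owning Oren Okafor's interest in Ashford Foods Inc, giving 69% + 18% = 87%.
By spousal attribution (R3), Farrukh Santos is treated as also owning Oren Okafor's interest in Clearview Pharma AG, giving 8% + 70% = 78%.
Chain via Orion Shipping BV (R2): 60% × 25% = 15% of Vantage Ventures LLC.
Chain via Ashford Foods Inc. (R2): 87% × 29% = 25.23% of Vantage Ventures LLC.
Chain via Clearview Pharma AG (R2): 78% × 23% = 17.94% of Vantage Ventures LLC.
Aggregating (R1): 15% + 25.23% + 17.94% = 58.17%.
58.17% exceeds the 20% threshold by 38.17 percentage points.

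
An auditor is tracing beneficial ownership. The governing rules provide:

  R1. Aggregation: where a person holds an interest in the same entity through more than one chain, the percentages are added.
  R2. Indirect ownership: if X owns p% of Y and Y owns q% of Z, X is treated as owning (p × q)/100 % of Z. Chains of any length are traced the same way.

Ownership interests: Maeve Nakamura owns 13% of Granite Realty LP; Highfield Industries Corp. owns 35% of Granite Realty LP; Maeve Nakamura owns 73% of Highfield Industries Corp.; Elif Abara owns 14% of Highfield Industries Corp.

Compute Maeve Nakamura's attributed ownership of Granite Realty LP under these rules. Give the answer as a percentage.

38.55%

Chain via Highfield Industries Corp. (R2): 73% × 35% = 25.55% of Granite Realty LP.
Direct interest in Granite Realty LP: 13%.
Aggregating (R1): 25.55% + 13% = 38.55%.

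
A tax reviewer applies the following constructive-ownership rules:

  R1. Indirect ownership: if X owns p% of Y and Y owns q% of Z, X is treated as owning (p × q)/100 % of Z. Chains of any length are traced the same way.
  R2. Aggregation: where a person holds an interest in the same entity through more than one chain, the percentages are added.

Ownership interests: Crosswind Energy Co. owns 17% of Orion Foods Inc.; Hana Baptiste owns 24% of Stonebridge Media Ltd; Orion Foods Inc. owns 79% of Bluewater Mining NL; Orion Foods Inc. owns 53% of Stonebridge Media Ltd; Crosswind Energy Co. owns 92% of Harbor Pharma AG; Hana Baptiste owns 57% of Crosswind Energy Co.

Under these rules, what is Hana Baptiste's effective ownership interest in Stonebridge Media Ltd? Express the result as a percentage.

Chain via Crosswind Energy Co. → Orion Foods Inc. (R1): 57% × 17% × 53% = 5.1357% of Stonebridge Media Ltd.
Direct interest in Stonebridge Media Ltd: 24%.
Aggregating (R2): 5.1357% + 24% = 29.1357%.

29.1357%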